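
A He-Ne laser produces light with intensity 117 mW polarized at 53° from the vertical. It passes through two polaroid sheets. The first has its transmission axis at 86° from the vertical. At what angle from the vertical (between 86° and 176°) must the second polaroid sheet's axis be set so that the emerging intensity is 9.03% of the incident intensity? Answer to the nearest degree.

I₁ = I₀ cos²(86° − 53°) = I₀ cos²(33°) = 0.7034 I₀.
Need I₂/I₀ = 0.0903, so cos²(θ − 86°) = 0.0903 / 0.7034 = 0.1284.
θ − 86° = arccos(√0.1284) = 69.0°, giving θ ≈ 86 + 69.0 = 155.0°.

θ ≈ 155°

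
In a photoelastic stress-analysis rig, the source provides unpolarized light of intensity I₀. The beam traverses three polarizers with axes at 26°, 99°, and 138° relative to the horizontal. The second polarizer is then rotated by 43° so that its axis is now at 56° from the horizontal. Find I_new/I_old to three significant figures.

Before rotation:
Unpolarized light through the first polarizer → I₁ = ½ I₀, now polarized at 26°.
I₂ = I₁ cos²(99° − 26°) = 0.5 I₀ · cos²(73°) = 0.04274 I₀.
I₃ = I₂ cos²(138° − 99°) = 0.04274 I₀ · cos²(39°) = 0.02581 I₀.
After rotation:
Unpolarized light through the first polarizer → I₁ = ½ I₀, now polarized at 26°.
I₂ = I₁ cos²(56° − 26°) = 0.5 I₀ · cos²(30°) = 0.375 I₀.
I₃ = I₂ cos²(138° − 56°) = 0.375 I₀ · cos²(82°) = 0.007263 I₀.
Ratio = 0.007263 / 0.02581 = 0.2814.

I_new/I_old ≈ 0.281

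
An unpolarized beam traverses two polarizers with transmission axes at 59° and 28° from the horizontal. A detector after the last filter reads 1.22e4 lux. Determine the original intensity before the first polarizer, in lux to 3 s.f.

Unpolarized light through the first polarizer → I₁ = ½ I₀, now polarized at 59°.
I₂ = I₁ cos²(28° − 59°) = 0.5 I₀ · cos²(31°) = 0.3674 I₀.
So 1.22e4 lux = 0.3674 I₀, giving I₀ = 1.22e4/0.3674 = 3.321e+04 lux.

I₀ ≈ 3.32e4 lux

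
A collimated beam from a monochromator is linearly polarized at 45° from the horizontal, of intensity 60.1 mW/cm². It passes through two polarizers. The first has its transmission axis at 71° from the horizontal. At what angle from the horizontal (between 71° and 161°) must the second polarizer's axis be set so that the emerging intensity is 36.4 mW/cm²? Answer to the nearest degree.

θ ≈ 101°

I₁ = I₀ cos²(71° − 45°) = I₀ cos²(26°) = 0.8078 I₀.
Target fraction: 36.4 / 60.1 mW/cm² = 0.6057 of I₀.
Need I₂/I₀ = 0.6057, so cos²(θ − 71°) = 0.6057 / 0.8078 = 0.7497.
θ − 71° = arccos(√0.7497) = 30.0°, giving θ ≈ 71 + 30.0 = 101.0°.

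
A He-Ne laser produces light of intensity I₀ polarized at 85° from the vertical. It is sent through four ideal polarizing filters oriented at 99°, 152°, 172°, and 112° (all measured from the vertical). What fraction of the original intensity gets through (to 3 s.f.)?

≈ 0.0753 I₀

I₁ = I₀ cos²(99° − 85°) = I₀ cos²(14°) = 0.9415 I₀.
I₂ = I₁ cos²(152° − 99°) = 0.9415 I₀ · cos²(53°) = 0.341 I₀.
I₃ = I₂ cos²(172° − 152°) = 0.341 I₀ · cos²(20°) = 0.3011 I₀.
I₄ = I₃ cos²(112° − 172°) = 0.3011 I₀ · cos²(60°) = 0.07527 I₀.
Transmitted fraction = 0.07527.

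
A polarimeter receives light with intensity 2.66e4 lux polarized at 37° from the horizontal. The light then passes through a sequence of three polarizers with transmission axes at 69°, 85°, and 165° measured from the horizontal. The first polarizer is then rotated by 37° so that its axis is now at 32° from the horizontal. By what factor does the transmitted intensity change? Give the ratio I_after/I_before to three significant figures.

Before rotation:
I₁ = I₀ cos²(69° − 37°) = I₀ cos²(32°) = 0.7192 I₀.
I₂ = I₁ cos²(85° − 69°) = 0.7192 I₀ · cos²(16°) = 0.6645 I₀.
I₃ = I₂ cos²(165° − 85°) = 0.6645 I₀ · cos²(80°) = 0.02004 I₀.
After rotation:
I₁ = I₀ cos²(32° − 37°) = I₀ cos²(5°) = 0.9924 I₀.
I₂ = I₁ cos²(85° − 32°) = 0.9924 I₀ · cos²(53°) = 0.3594 I₀.
I₃ = I₂ cos²(165° − 85°) = 0.3594 I₀ · cos²(80°) = 0.01084 I₀.
Ratio = 0.01084 / 0.02004 = 0.5409.

I_new/I_old ≈ 0.541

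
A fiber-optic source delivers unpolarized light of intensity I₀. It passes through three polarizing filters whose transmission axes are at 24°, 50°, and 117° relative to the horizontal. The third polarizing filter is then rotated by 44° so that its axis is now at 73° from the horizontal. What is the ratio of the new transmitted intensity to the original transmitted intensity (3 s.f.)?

Before rotation:
Unpolarized light through the first polarizer → I₁ = ½ I₀, now polarized at 24°.
I₂ = I₁ cos²(50° − 24°) = 0.5 I₀ · cos²(26°) = 0.4039 I₀.
I₃ = I₂ cos²(117° − 50°) = 0.4039 I₀ · cos²(67°) = 0.06167 I₀.
After rotation:
Unpolarized light through the first polarizer → I₁ = ½ I₀, now polarized at 24°.
I₂ = I₁ cos²(50° − 24°) = 0.5 I₀ · cos²(26°) = 0.4039 I₀.
I₃ = I₂ cos²(73° − 50°) = 0.4039 I₀ · cos²(23°) = 0.3422 I₀.
Ratio = 0.3422 / 0.06167 = 5.55.

I_new/I_old ≈ 5.55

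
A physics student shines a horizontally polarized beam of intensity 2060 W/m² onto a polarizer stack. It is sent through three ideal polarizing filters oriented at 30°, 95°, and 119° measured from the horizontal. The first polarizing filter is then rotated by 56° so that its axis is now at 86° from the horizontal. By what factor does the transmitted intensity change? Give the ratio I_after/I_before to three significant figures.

Before rotation:
I₁ = I₀ cos²(30° − 0°) = I₀ cos²(30°) = 0.75 I₀.
I₂ = I₁ cos²(95° − 30°) = 0.75 I₀ · cos²(65°) = 0.134 I₀.
I₃ = I₂ cos²(119° − 95°) = 0.134 I₀ · cos²(24°) = 0.1118 I₀.
After rotation:
I₁ = I₀ cos²(86° − 0°) = I₀ cos²(86°) = 0.004866 I₀.
I₂ = I₁ cos²(95° − 86°) = 0.004866 I₀ · cos²(9°) = 0.004747 I₀.
I₃ = I₂ cos²(119° − 95°) = 0.004747 I₀ · cos²(24°) = 0.003962 I₀.
Ratio = 0.003962 / 0.1118 = 0.03544.

I_new/I_old ≈ 0.0354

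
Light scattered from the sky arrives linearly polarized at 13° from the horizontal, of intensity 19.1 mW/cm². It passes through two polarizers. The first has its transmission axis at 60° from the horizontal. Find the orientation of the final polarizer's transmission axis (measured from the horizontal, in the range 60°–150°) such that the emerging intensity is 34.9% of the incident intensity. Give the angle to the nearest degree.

I₁ = I₀ cos²(60° − 13°) = I₀ cos²(47°) = 0.4651 I₀.
Need I₂/I₀ = 0.349, so cos²(θ − 60°) = 0.349 / 0.4651 = 0.7503.
θ − 60° = arccos(√0.7503) = 30.0°, giving θ ≈ 60 + 30.0 = 90.0°.

θ ≈ 90°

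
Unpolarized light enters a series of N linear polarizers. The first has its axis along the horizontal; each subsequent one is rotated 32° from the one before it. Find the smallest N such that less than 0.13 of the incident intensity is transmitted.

N = 6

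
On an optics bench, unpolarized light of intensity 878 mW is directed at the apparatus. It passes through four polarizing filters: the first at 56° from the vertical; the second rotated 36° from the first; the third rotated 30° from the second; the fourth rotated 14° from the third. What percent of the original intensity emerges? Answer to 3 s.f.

Unpolarized light through the first polarizer → I₁ = 878 mW/2 = 439 mW, polarized at 56°.
I₂ = I₁ · cos²(36°) = 439 · 0.6545 = 287.3 mW.
I₃ = I₂ · cos²(30°) = 287.3 · 0.75 = 215.5 mW.
I₄ = I₃ · cos²(14°) = 215.5 · 0.9415 = 202.9 mW.
That is 23.11% of the incident intensity.

≈ 23.1%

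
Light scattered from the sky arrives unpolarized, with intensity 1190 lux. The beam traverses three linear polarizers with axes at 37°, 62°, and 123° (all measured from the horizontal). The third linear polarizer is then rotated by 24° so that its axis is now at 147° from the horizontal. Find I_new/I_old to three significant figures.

Before rotation:
Unpolarized light through the first polarizer → I₁ = ½ I₀, now polarized at 37°.
I₂ = I₁ cos²(62° − 37°) = 0.5 I₀ · cos²(25°) = 0.4107 I₀.
I₃ = I₂ cos²(123° − 62°) = 0.4107 I₀ · cos²(61°) = 0.09653 I₀.
After rotation:
Unpolarized light through the first polarizer → I₁ = ½ I₀, now polarized at 37°.
I₂ = I₁ cos²(62° − 37°) = 0.5 I₀ · cos²(25°) = 0.4107 I₀.
I₃ = I₂ cos²(147° − 62°) = 0.4107 I₀ · cos²(85°) = 0.00312 I₀.
Ratio = 0.00312 / 0.09653 = 0.03232.

I_new/I_old ≈ 0.0323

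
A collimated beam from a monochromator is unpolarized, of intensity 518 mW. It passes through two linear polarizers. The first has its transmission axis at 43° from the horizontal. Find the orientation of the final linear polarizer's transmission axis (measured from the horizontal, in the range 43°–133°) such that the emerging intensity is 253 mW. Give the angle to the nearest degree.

θ ≈ 52°

Unpolarized light through the first polarizer → I₁ = ½ I₀, now polarized at 43°.
Target fraction: 253 / 518 mW = 0.4884 of I₀.
Need I₂/I₀ = 0.4884, so cos²(θ − 43°) = 0.4884 / 0.5 = 0.9768.
θ − 43° = arccos(√0.9768) = 8.8°, giving θ ≈ 43 + 8.8 = 51.8°.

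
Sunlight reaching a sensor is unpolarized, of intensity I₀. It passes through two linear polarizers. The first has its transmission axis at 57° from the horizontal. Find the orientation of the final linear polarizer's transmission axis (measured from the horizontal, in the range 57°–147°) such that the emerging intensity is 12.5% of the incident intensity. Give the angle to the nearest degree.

Unpolarized light through the first polarizer → I₁ = ½ I₀, now polarized at 57°.
Need I₂/I₀ = 0.125, so cos²(θ − 57°) = 0.125 / 0.5 = 0.25.
θ − 57° = arccos(√0.25) = 60.0°, giving θ ≈ 57 + 60.0 = 117.0°.

θ ≈ 117°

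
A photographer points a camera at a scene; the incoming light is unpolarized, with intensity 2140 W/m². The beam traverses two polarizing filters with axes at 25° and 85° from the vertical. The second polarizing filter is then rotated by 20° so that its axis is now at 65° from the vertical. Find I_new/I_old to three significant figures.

I_new/I_old ≈ 2.35

Before rotation:
Unpolarized light through the first polarizer → I₁ = ½ I₀, now polarized at 25°.
I₂ = I₁ cos²(85° − 25°) = 0.5 I₀ · cos²(60°) = 0.125 I₀.
After rotation:
Unpolarized light through the first polarizer → I₁ = ½ I₀, now polarized at 25°.
I₂ = I₁ cos²(65° − 25°) = 0.5 I₀ · cos²(40°) = 0.2934 I₀.
Ratio = 0.2934 / 0.125 = 2.347.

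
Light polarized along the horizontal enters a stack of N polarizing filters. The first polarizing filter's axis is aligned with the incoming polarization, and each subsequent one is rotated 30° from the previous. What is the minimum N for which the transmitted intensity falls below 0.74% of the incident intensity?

N = 19

First polarizer is aligned with the polarization: full transmission.
Each further stage multiplies by cos²(30°) = 0.75.
After N polarizers: T = 0.75^(N−1). Require T < 0.0074 ⇒ N−1 > ln(0.0074)/ln(0.75) = 17.05, so N−1 ≥ 18 and N = 19.
Check: N=19 gives T = 0.005638 < 0.0074; N=18 gives T = 0.007517.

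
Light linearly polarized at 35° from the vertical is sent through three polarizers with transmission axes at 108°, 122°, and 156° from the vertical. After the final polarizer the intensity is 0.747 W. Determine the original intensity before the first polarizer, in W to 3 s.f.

I₁ = I₀ cos²(108° − 35°) = I₀ cos²(73°) = 0.08548 I₀.
I₂ = I₁ cos²(122° − 108°) = 0.08548 I₀ · cos²(14°) = 0.08048 I₀.
I₃ = I₂ cos²(156° − 122°) = 0.08048 I₀ · cos²(34°) = 0.05531 I₀.
So 0.747 W = 0.05531 I₀, giving I₀ = 0.747/0.05531 = 13.5 W.

I₀ ≈ 13.5 W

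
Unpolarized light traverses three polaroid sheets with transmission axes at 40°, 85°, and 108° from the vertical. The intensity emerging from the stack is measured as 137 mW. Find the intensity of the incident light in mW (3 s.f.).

Unpolarized light through the first polarizer → I₁ = ½ I₀, now polarized at 40°.
I₂ = I₁ cos²(85° − 40°) = 0.5 I₀ · cos²(45°) = 0.25 I₀.
I₃ = I₂ cos²(108° − 85°) = 0.25 I₀ · cos²(23°) = 0.2118 I₀.
So 137 mW = 0.2118 I₀, giving I₀ = 137/0.2118 = 646.7 mW.

I₀ ≈ 647 mW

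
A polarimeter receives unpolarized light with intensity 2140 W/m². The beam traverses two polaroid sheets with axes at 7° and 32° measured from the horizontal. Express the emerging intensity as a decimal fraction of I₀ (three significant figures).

Unpolarized light through the first polarizer → I₁ = 2140 W/m²/2 = 1070 W/m², polarized at 7°.
I₂ = I₁ · cos²(25°) = 1070 · 0.8214 = 878.9 W/m².
Transmitted fraction = 0.4107.

I/I₀ ≈ 0.411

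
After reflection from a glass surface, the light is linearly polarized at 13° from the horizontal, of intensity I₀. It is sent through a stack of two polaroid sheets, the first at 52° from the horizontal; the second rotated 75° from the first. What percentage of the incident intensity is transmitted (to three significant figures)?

≈ 4.05%

I₁ = I₀ cos²(52° − 13°) = I₀ cos²(39°) = 0.604 I₀.
I₂ = I₁ cos²(75°) = 0.604 · 0.06699 I₀ = 0.04046 I₀.
That is 4.046% of the incident intensity.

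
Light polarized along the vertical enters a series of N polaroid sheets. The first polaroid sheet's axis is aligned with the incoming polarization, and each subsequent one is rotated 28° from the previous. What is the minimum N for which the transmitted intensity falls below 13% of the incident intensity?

First polarizer is aligned with the polarization: full transmission.
Each further stage multiplies by cos²(28°) = 0.7796.
After N polarizers: T = 0.7796^(N−1). Require T < 0.13 ⇒ N−1 > ln(0.13)/ln(0.7796) = 8.19, so N−1 ≥ 9 and N = 10.
Check: N=10 gives T = 0.1064 < 0.13; N=9 gives T = 0.1364.

N = 10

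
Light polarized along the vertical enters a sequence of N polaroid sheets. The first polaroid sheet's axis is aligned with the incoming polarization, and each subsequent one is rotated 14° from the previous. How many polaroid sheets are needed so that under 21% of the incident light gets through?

N = 27

First polarizer is aligned with the polarization: full transmission.
Each further stage multiplies by cos²(14°) = 0.9415.
After N polarizers: T = 0.9415^(N−1). Require T < 0.21 ⇒ N−1 > ln(0.21)/ln(0.9415) = 25.88, so N−1 ≥ 26 and N = 27.
Check: N=27 gives T = 0.2085 < 0.21; N=26 gives T = 0.2214.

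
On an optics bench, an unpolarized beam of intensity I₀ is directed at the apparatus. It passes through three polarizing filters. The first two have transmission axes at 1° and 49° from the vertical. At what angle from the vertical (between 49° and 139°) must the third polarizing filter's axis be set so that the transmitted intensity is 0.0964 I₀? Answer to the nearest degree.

Unpolarized light through the first polarizer → I₁ = ½ I₀, now polarized at 1°.
I₂ = I₁ cos²(49° − 1°) = 0.5 I₀ · cos²(48°) = 0.2239 I₀.
Need I₃/I₀ = 0.0964, so cos²(θ − 49°) = 0.0964 / 0.2239 = 0.4306.
θ − 49° = arccos(√0.4306) = 49.0°, giving θ ≈ 49 + 49.0 = 98.0°.

θ ≈ 98°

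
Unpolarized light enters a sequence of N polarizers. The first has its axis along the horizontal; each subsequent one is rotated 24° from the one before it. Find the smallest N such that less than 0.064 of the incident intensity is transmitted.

First polarizer halves the unpolarized light: factor 1/2.
Each further stage multiplies by cos²(24°) = 0.8346.
After N polarizers: T = 0.5·0.8346^(N−1). Require T < 0.064 ⇒ N−1 > ln(0.064/0.5)/ln(0.8346) = 11.37, so N−1 ≥ 12 and N = 13.
Check: N=13 gives T = 0.05708 < 0.064; N=12 gives T = 0.0684.

N = 13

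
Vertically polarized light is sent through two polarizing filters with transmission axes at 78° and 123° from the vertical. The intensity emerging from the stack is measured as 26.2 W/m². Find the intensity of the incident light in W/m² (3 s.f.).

I₁ = I₀ cos²(78° − 0°) = I₀ cos²(78°) = 0.04323 I₀.
I₂ = I₁ cos²(123° − 78°) = 0.04323 I₀ · cos²(45°) = 0.02161 I₀.
So 26.2 W/m² = 0.02161 I₀, giving I₀ = 26.2/0.02161 = 1212 W/m².

I₀ ≈ 1210 W/m²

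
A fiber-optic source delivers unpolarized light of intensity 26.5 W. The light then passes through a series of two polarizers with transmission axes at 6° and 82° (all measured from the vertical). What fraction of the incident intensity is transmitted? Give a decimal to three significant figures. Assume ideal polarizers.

I/I₀ ≈ 0.0293

Unpolarized light through the first polarizer → I₁ = 26.5 W/2 = 13.25 W, polarized at 6°.
I₂ = I₁ · cos²(76°) = 13.25 · 0.05853 = 0.7755 W.
Transmitted fraction = 0.02926.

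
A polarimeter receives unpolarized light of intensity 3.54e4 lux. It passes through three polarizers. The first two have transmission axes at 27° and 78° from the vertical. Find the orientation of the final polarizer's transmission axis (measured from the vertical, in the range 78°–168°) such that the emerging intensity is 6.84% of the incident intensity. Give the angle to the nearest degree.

θ ≈ 132°

Unpolarized light through the first polarizer → I₁ = ½ I₀, now polarized at 27°.
I₂ = I₁ cos²(78° − 27°) = 0.5 I₀ · cos²(51°) = 0.198 I₀.
Need I₃/I₀ = 0.0684, so cos²(θ − 78°) = 0.0684 / 0.198 = 0.3454.
θ − 78° = arccos(√0.3454) = 54.0°, giving θ ≈ 78 + 54.0 = 132.0°.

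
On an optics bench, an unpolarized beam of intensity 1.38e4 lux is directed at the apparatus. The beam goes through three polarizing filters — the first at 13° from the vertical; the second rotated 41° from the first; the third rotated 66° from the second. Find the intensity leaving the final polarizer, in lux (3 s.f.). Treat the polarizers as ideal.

Unpolarized light through the first polarizer → I₁ = 1.38e4 lux/2 = 6900 lux, polarized at 13°.
I₂ = I₁ · cos²(41°) = 6900 · 0.5696 = 3930 lux.
I₃ = I₂ · cos²(66°) = 3930 · 0.1654 = 650.2 lux.

I ≈ 650 lux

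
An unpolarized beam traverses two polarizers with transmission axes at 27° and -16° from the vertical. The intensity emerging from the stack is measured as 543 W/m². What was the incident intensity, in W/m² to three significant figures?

I₀ ≈ 2030 W/m²

Unpolarized light through the first polarizer → I₁ = ½ I₀, now polarized at 27°.
I₂ = I₁ cos²(-16° − 27°) = 0.5 I₀ · cos²(43°) = 0.2674 I₀.
So 543 W/m² = 0.2674 I₀, giving I₀ = 543/0.2674 = 2030 W/m².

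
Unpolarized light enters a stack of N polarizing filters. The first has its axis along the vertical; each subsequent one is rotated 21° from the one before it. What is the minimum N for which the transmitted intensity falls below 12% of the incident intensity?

First polarizer halves the unpolarized light: factor 1/2.
Each further stage multiplies by cos²(21°) = 0.8716.
After N polarizers: T = 0.5·0.8716^(N−1). Require T < 0.12 ⇒ N−1 > ln(0.12/0.5)/ln(0.8716) = 10.38, so N−1 ≥ 11 and N = 12.
Check: N=12 gives T = 0.1102 < 0.12; N=11 gives T = 0.1265.

N = 12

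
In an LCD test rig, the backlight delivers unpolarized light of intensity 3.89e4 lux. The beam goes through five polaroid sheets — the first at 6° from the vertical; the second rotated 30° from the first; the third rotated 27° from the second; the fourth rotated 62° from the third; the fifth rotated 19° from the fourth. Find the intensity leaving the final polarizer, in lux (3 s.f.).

Unpolarized light through the first polarizer → I₁ = 3.89e4 lux/2 = 1.945e+04 lux, polarized at 6°.
I₂ = I₁ · cos²(30°) = 1.945e+04 · 0.75 = 1.459e+04 lux.
I₃ = I₂ · cos²(27°) = 1.459e+04 · 0.7939 = 1.158e+04 lux.
I₄ = I₃ · cos²(62°) = 1.158e+04 · 0.2204 = 2552 lux.
I₅ = I₄ · cos²(19°) = 2552 · 0.894 = 2282 lux.

I ≈ 2280 lux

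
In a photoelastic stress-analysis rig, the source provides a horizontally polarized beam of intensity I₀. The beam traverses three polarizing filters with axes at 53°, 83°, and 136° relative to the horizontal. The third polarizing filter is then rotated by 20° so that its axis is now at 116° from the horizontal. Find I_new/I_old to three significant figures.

I_new/I_old ≈ 1.94

Before rotation:
I₁ = I₀ cos²(53° − 0°) = I₀ cos²(53°) = 0.3622 I₀.
I₂ = I₁ cos²(83° − 53°) = 0.3622 I₀ · cos²(30°) = 0.2716 I₀.
I₃ = I₂ cos²(136° − 83°) = 0.2716 I₀ · cos²(53°) = 0.09838 I₀.
After rotation:
I₁ = I₀ cos²(53° − 0°) = I₀ cos²(53°) = 0.3622 I₀.
I₂ = I₁ cos²(83° − 53°) = 0.3622 I₀ · cos²(30°) = 0.2716 I₀.
I₃ = I₂ cos²(116° − 83°) = 0.2716 I₀ · cos²(33°) = 0.1911 I₀.
Ratio = 0.1911 / 0.09838 = 1.942.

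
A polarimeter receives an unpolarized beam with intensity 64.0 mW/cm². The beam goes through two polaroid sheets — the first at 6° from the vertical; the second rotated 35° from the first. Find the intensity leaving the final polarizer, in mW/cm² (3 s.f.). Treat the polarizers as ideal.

I ≈ 21.5 mW/cm²

Unpolarized light through the first polarizer → I₁ = 64.0 mW/cm²/2 = 32 mW/cm², polarized at 6°.
I₂ = I₁ · cos²(35°) = 32 · 0.671 = 21.47 mW/cm².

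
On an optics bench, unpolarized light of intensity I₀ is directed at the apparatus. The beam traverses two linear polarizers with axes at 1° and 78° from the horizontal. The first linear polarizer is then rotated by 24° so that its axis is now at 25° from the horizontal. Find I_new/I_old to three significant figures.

I_new/I_old ≈ 7.16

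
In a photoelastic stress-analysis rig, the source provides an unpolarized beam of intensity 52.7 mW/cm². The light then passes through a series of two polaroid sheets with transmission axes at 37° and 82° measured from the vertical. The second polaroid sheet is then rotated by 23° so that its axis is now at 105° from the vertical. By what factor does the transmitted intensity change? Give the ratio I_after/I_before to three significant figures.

I_new/I_old ≈ 0.281

Before rotation:
Unpolarized light through the first polarizer → I₁ = ½ I₀, now polarized at 37°.
I₂ = I₁ cos²(82° − 37°) = 0.5 I₀ · cos²(45°) = 0.25 I₀.
After rotation:
Unpolarized light through the first polarizer → I₁ = ½ I₀, now polarized at 37°.
I₂ = I₁ cos²(105° − 37°) = 0.5 I₀ · cos²(68°) = 0.07017 I₀.
Ratio = 0.07017 / 0.25 = 0.2807.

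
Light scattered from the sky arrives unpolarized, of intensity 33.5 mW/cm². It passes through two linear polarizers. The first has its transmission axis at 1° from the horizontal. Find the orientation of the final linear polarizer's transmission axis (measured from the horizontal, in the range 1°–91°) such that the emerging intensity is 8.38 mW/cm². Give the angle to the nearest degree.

θ ≈ 46°

Unpolarized light through the first polarizer → I₁ = ½ I₀, now polarized at 1°.
Target fraction: 8.38 / 33.5 mW/cm² = 0.2501 of I₀.
Need I₂/I₀ = 0.2501, so cos²(θ − 1°) = 0.2501 / 0.5 = 0.5003.
θ − 1° = arccos(√0.5003) = 45.0°, giving θ ≈ 1 + 45.0 = 46.0°.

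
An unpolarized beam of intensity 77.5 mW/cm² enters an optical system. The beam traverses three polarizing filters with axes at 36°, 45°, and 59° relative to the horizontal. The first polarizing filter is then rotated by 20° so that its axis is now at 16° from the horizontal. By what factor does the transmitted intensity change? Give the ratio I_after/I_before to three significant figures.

Before rotation:
Unpolarized light through the first polarizer → I₁ = ½ I₀, now polarized at 36°.
I₂ = I₁ cos²(45° − 36°) = 0.5 I₀ · cos²(9°) = 0.4878 I₀.
I₃ = I₂ cos²(59° − 45°) = 0.4878 I₀ · cos²(14°) = 0.4592 I₀.
After rotation:
Unpolarized light through the first polarizer → I₁ = ½ I₀, now polarized at 16°.
I₂ = I₁ cos²(45° − 16°) = 0.5 I₀ · cos²(29°) = 0.3825 I₀.
I₃ = I₂ cos²(59° − 45°) = 0.3825 I₀ · cos²(14°) = 0.3601 I₀.
Ratio = 0.3601 / 0.4592 = 0.7841.

I_new/I_old ≈ 0.784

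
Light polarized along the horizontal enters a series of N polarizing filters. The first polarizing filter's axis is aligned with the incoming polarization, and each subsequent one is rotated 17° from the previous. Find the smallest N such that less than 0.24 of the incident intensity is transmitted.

N = 17

First polarizer is aligned with the polarization: full transmission.
Each further stage multiplies by cos²(17°) = 0.9145.
After N polarizers: T = 0.9145^(N−1). Require T < 0.24 ⇒ N−1 > ln(0.24)/ln(0.9145) = 15.97, so N−1 ≥ 16 and N = 17.
Check: N=17 gives T = 0.2394 < 0.24; N=16 gives T = 0.2618.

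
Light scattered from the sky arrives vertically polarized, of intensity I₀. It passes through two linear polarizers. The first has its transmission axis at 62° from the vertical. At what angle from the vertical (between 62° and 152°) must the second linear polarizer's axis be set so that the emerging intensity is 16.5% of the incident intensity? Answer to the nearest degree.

θ ≈ 92°

By Malus's law, I₁ = I₀ cos²(62° − 0°) = I₀ cos²(62°) = 0.2204 I₀.
Need I₂/I₀ = 0.165, so cos²(θ − 62°) = 0.165 / 0.2204 = 0.7486.
θ − 62° = arccos(√0.7486) = 30.1°, giving θ ≈ 62 + 30.1 = 92.1°.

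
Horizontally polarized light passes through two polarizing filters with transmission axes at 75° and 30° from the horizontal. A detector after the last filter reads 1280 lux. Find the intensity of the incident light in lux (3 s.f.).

By Malus's law, I₁ = I₀ cos²(75° − 0°) = I₀ cos²(75°) = 0.06699 I₀.
I₂ = I₁ cos²(30° − 75°) = 0.06699 I₀ · cos²(45°) = 0.03349 I₀.
So 1280 lux = 0.03349 I₀, giving I₀ = 1280/0.03349 = 3.822e+04 lux.

I₀ ≈ 3.82e4 lux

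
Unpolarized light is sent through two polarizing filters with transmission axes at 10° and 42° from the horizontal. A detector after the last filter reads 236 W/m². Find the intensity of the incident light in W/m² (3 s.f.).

I₀ ≈ 656 W/m²

Unpolarized light through the first polarizer → I₁ = ½ I₀, now polarized at 10°.
I₂ = I₁ cos²(42° − 10°) = 0.5 I₀ · cos²(32°) = 0.3596 I₀.
So 236 W/m² = 0.3596 I₀, giving I₀ = 236/0.3596 = 656.3 W/m².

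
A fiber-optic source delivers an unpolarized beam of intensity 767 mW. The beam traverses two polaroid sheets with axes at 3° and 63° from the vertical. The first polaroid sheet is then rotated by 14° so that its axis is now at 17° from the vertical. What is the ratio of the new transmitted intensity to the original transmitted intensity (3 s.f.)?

Before rotation:
Unpolarized light through the first polarizer → I₁ = ½ I₀, now polarized at 3°.
I₂ = I₁ cos²(63° − 3°) = 0.5 I₀ · cos²(60°) = 0.125 I₀.
After rotation:
Unpolarized light through the first polarizer → I₁ = ½ I₀, now polarized at 17°.
I₂ = I₁ cos²(63° − 17°) = 0.5 I₀ · cos²(46°) = 0.2413 I₀.
Ratio = 0.2413 / 0.125 = 1.93.

I_new/I_old ≈ 1.93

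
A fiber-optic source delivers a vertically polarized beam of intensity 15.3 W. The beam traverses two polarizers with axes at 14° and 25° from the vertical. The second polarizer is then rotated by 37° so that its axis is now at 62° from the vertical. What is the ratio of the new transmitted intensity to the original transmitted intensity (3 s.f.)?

Before rotation:
By Malus's law, I₁ = I₀ cos²(14° − 0°) = I₀ cos²(14°) = 0.9415 I₀.
I₂ = I₁ cos²(25° − 14°) = 0.9415 I₀ · cos²(11°) = 0.9072 I₀.
After rotation:
I₁ = I₀ cos²(14° − 0°) = I₀ cos²(14°) = 0.9415 I₀.
I₂ = I₁ cos²(62° − 14°) = 0.9415 I₀ · cos²(48°) = 0.4215 I₀.
Ratio = 0.4215 / 0.9072 = 0.4647.

I_new/I_old ≈ 0.465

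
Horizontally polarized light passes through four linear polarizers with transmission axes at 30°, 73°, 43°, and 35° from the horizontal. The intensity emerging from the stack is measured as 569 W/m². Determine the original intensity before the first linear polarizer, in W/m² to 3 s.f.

I₁ = I₀ cos²(30° − 0°) = I₀ cos²(30°) = 0.75 I₀.
I₂ = I₁ cos²(73° − 30°) = 0.75 I₀ · cos²(43°) = 0.4012 I₀.
I₃ = I₂ cos²(43° − 73°) = 0.4012 I₀ · cos²(30°) = 0.3009 I₀.
I₄ = I₃ cos²(35° − 43°) = 0.3009 I₀ · cos²(8°) = 0.295 I₀.
So 569 W/m² = 0.295 I₀, giving I₀ = 569/0.295 = 1929 W/m².

I₀ ≈ 1930 W/m²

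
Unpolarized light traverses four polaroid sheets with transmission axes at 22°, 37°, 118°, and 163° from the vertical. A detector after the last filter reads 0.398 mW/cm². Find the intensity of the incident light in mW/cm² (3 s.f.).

I₀ ≈ 69.7 mW/cm²

Unpolarized light through the first polarizer → I₁ = ½ I₀, now polarized at 22°.
I₂ = I₁ cos²(37° − 22°) = 0.5 I₀ · cos²(15°) = 0.4665 I₀.
I₃ = I₂ cos²(118° − 37°) = 0.4665 I₀ · cos²(81°) = 0.01142 I₀.
I₄ = I₃ cos²(163° − 118°) = 0.01142 I₀ · cos²(45°) = 0.005708 I₀.
So 0.398 mW/cm² = 0.005708 I₀, giving I₀ = 0.398/0.005708 = 69.73 mW/cm².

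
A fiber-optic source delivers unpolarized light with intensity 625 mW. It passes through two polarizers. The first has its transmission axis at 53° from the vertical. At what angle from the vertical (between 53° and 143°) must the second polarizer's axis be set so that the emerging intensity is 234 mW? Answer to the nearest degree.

Unpolarized light through the first polarizer → I₁ = ½ I₀, now polarized at 53°.
Target fraction: 234 / 625 mW = 0.3744 of I₀.
Need I₂/I₀ = 0.3744, so cos²(θ − 53°) = 0.3744 / 0.5 = 0.7488.
θ − 53° = arccos(√0.7488) = 30.1°, giving θ ≈ 53 + 30.1 = 83.1°.

θ ≈ 83°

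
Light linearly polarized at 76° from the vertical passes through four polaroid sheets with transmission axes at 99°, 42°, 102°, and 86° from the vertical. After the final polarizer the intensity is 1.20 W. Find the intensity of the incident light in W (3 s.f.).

I₀ ≈ 20.7 W

I₁ = I₀ cos²(99° − 76°) = I₀ cos²(23°) = 0.8473 I₀.
I₂ = I₁ cos²(42° − 99°) = 0.8473 I₀ · cos²(57°) = 0.2513 I₀.
I₃ = I₂ cos²(102° − 42°) = 0.2513 I₀ · cos²(60°) = 0.06284 I₀.
I₄ = I₃ cos²(86° − 102°) = 0.06284 I₀ · cos²(16°) = 0.05806 I₀.
So 1.20 W = 0.05806 I₀, giving I₀ = 1.20/0.05806 = 20.67 W.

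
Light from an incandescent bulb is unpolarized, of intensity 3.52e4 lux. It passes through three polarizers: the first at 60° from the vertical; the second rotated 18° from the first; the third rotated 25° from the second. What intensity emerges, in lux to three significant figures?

Unpolarized light through the first polarizer → I₁ = 3.52e4 lux/2 = 1.76e+04 lux, polarized at 60°.
I₂ = I₁ · cos²(18°) = 1.76e+04 · 0.9045 = 1.592e+04 lux.
I₃ = I₂ · cos²(25°) = 1.592e+04 · 0.8214 = 1.308e+04 lux.

I ≈ 1.31e4 lux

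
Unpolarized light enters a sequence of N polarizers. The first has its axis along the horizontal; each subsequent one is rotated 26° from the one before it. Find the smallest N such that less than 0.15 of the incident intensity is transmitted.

N = 7

First polarizer halves the unpolarized light: factor 1/2.
Each further stage multiplies by cos²(26°) = 0.8078.
After N polarizers: T = 0.5·0.8078^(N−1). Require T < 0.15 ⇒ N−1 > ln(0.15/0.5)/ln(0.8078) = 5.64, so N−1 ≥ 6 and N = 7.
Check: N=7 gives T = 0.139 < 0.15; N=6 gives T = 0.172.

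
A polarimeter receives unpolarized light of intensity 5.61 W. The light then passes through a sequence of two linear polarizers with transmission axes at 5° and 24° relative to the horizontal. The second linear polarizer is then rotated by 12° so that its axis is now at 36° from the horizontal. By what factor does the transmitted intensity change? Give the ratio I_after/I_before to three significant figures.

Before rotation:
Unpolarized light through the first polarizer → I₁ = ½ I₀, now polarized at 5°.
I₂ = I₁ cos²(24° − 5°) = 0.5 I₀ · cos²(19°) = 0.447 I₀.
After rotation:
Unpolarized light through the first polarizer → I₁ = ½ I₀, now polarized at 5°.
I₂ = I₁ cos²(36° − 5°) = 0.5 I₀ · cos²(31°) = 0.3674 I₀.
Ratio = 0.3674 / 0.447 = 0.8218.

I_new/I_old ≈ 0.822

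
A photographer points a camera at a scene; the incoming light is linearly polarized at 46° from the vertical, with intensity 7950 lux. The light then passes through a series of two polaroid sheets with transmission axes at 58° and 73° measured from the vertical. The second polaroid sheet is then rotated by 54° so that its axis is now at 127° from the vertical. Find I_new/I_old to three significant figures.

Before rotation:
By Malus's law, I₁ = I₀ cos²(58° − 46°) = I₀ cos²(12°) = 0.9568 I₀.
I₂ = I₁ cos²(73° − 58°) = 0.9568 I₀ · cos²(15°) = 0.8927 I₀.
After rotation:
I₁ = I₀ cos²(58° − 46°) = I₀ cos²(12°) = 0.9568 I₀.
I₂ = I₁ cos²(127° − 58°) = 0.9568 I₀ · cos²(69°) = 0.1229 I₀.
Ratio = 0.1229 / 0.8927 = 0.1376.

I_new/I_old ≈ 0.138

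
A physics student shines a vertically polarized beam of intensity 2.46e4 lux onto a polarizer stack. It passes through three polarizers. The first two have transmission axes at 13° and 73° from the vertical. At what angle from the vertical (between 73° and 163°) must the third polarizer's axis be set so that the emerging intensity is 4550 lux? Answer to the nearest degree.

I₁ = I₀ cos²(13° − 0°) = I₀ cos²(13°) = 0.9494 I₀.
I₂ = I₁ cos²(73° − 13°) = 0.9494 I₀ · cos²(60°) = 0.2373 I₀.
Target fraction: 4550 / 2.46e4 lux = 0.185 of I₀.
Need I₃/I₀ = 0.185, so cos²(θ − 73°) = 0.185 / 0.2373 = 0.7793.
θ − 73° = arccos(√0.7793) = 28.0°, giving θ ≈ 73 + 28.0 = 101.0°.

θ ≈ 101°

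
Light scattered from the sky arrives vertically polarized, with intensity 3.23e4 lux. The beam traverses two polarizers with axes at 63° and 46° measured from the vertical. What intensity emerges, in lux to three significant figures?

I ≈ 6090 lux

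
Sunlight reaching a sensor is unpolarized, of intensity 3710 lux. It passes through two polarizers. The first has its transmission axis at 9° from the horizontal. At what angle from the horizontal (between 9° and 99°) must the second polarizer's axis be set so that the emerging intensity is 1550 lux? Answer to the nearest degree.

θ ≈ 33°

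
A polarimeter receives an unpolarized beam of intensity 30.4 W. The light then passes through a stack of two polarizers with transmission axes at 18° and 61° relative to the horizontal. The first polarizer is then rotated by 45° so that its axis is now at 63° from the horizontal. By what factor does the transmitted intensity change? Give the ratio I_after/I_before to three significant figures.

I_new/I_old ≈ 1.87

Before rotation:
Unpolarized light through the first polarizer → I₁ = ½ I₀, now polarized at 18°.
I₂ = I₁ cos²(61° − 18°) = 0.5 I₀ · cos²(43°) = 0.2674 I₀.
After rotation:
Unpolarized light through the first polarizer → I₁ = ½ I₀, now polarized at 63°.
I₂ = I₁ cos²(61° − 63°) = 0.5 I₀ · cos²(2°) = 0.4994 I₀.
Ratio = 0.4994 / 0.2674 = 1.867.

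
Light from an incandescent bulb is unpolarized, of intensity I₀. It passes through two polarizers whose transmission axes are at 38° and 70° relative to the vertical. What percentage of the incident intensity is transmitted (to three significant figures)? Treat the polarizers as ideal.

≈ 36.0%

Unpolarized light through the first polarizer → I₁ = ½ I₀, now polarized at 38°.
I₂ = I₁ cos²(70° − 38°) = 0.5 I₀ · cos²(32°) = 0.3596 I₀.
That is 35.96% of the incident intensity.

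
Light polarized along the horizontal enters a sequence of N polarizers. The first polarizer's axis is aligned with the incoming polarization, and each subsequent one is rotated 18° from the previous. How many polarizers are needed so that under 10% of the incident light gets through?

N = 24

First polarizer is aligned with the polarization: full transmission.
Each further stage multiplies by cos²(18°) = 0.9045.
After N polarizers: T = 0.9045^(N−1). Require T < 0.10 ⇒ N−1 > ln(0.10)/ln(0.9045) = 22.94, so N−1 ≥ 23 and N = 24.
Check: N=24 gives T = 0.09942 < 0.10; N=23 gives T = 0.1099.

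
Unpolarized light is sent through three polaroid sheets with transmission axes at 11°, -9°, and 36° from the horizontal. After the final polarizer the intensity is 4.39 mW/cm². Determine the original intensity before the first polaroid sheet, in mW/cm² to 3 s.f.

I₀ ≈ 19.9 mW/cm²

Unpolarized light through the first polarizer → I₁ = ½ I₀, now polarized at 11°.
I₂ = I₁ cos²(-9° − 11°) = 0.5 I₀ · cos²(20°) = 0.4415 I₀.
I₃ = I₂ cos²(36° + 9°) = 0.4415 I₀ · cos²(45°) = 0.2208 I₀.
So 4.39 mW/cm² = 0.2208 I₀, giving I₀ = 4.39/0.2208 = 19.89 mW/cm².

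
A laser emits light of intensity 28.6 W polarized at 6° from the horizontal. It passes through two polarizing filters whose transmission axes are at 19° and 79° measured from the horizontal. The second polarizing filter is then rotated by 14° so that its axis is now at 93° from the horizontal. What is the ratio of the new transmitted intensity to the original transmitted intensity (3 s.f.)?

I_new/I_old ≈ 0.304

Before rotation:
I₁ = I₀ cos²(19° − 6°) = I₀ cos²(13°) = 0.9494 I₀.
I₂ = I₁ cos²(79° − 19°) = 0.9494 I₀ · cos²(60°) = 0.2373 I₀.
After rotation:
I₁ = I₀ cos²(19° − 6°) = I₀ cos²(13°) = 0.9494 I₀.
I₂ = I₁ cos²(93° − 19°) = 0.9494 I₀ · cos²(74°) = 0.07213 I₀.
Ratio = 0.07213 / 0.2373 = 0.3039.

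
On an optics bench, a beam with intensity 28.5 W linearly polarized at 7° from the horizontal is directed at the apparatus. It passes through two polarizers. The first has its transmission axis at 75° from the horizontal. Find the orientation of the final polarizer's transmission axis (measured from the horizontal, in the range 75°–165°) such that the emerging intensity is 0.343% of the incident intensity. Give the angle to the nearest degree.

θ ≈ 156°

I₁ = I₀ cos²(75° − 7°) = I₀ cos²(68°) = 0.1403 I₀.
Need I₂/I₀ = 0.00343, so cos²(θ − 75°) = 0.00343 / 0.1403 = 0.02444.
θ − 75° = arccos(√0.02444) = 81.0°, giving θ ≈ 75 + 81.0 = 156.0°.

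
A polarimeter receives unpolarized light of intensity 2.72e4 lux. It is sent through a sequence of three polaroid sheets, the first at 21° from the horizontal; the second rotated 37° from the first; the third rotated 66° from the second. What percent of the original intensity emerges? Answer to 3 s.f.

Unpolarized light through the first polarizer → I₁ = 2.72e4 lux/2 = 1.36e+04 lux, polarized at 21°.
I₂ = I₁ · cos²(37°) = 1.36e+04 · 0.6378 = 8674 lux.
I₃ = I₂ · cos²(66°) = 8674 · 0.1654 = 1435 lux.
That is 5.276% of the incident intensity.

≈ 5.28%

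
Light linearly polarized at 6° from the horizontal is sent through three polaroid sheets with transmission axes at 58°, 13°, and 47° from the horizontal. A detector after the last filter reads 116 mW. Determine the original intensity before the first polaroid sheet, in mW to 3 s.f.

I₁ = I₀ cos²(58° − 6°) = I₀ cos²(52°) = 0.379 I₀.
I₂ = I₁ cos²(13° − 58°) = 0.379 I₀ · cos²(45°) = 0.1895 I₀.
I₃ = I₂ cos²(47° − 13°) = 0.1895 I₀ · cos²(34°) = 0.1303 I₀.
So 116 mW = 0.1303 I₀, giving I₀ = 116/0.1303 = 890.5 mW.

I₀ ≈ 891 mW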